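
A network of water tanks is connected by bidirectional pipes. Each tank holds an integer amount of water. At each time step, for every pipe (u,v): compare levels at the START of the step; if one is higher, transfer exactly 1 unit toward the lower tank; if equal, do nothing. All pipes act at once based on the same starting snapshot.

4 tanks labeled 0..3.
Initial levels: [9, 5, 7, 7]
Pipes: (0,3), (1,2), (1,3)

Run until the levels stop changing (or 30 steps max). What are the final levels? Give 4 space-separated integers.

Answer: 7 6 7 8

Derivation:
Step 1: flows [0->3,2->1,3->1] -> levels [8 7 6 7]
Step 2: flows [0->3,1->2,1=3] -> levels [7 6 7 8]
Step 3: flows [3->0,2->1,3->1] -> levels [8 8 6 6]
Step 4: flows [0->3,1->2,1->3] -> levels [7 6 7 8]
  -> period-2 cycle: step 4 state = step 2 state; never stabilizes
  -> state at step 30: (30-2) mod 2 = 0, same as step 2 -> [7 6 7 8]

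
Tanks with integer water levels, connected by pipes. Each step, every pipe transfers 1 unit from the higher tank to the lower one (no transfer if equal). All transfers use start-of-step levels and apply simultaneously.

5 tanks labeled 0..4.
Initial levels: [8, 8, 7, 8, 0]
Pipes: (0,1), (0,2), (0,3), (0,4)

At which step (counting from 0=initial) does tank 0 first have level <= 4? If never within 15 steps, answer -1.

Answer: 3

Derivation:
Step 1: flows [0=1,0->2,0=3,0->4] -> levels [6 8 8 8 1]
Step 2: flows [1->0,2->0,3->0,0->4] -> levels [8 7 7 7 2]
Step 3: flows [0->1,0->2,0->3,0->4] -> levels [4 8 8 8 3]
Tank 0 first reaches <=4 at step 3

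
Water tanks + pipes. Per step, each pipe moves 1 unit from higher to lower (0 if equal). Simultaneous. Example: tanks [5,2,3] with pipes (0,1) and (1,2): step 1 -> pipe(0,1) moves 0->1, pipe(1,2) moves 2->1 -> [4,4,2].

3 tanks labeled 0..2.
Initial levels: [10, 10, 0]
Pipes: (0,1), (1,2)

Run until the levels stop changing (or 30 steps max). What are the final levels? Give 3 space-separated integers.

Answer: 6 8 6

Derivation:
Step 1: flows [0=1,1->2] -> levels [10 9 1]
Step 2: flows [0->1,1->2] -> levels [9 9 2]
Step 3: flows [0=1,1->2] -> levels [9 8 3]
Step 4: flows [0->1,1->2] -> levels [8 8 4]
Step 5: flows [0=1,1->2] -> levels [8 7 5]
Step 6: flows [0->1,1->2] -> levels [7 7 6]
Step 7: flows [0=1,1->2] -> levels [7 6 7]
Step 8: flows [0->1,2->1] -> levels [6 8 6]
Step 9: flows [1->0,1->2] -> levels [7 6 7]
  -> period-2 cycle: step 9 state = step 7 state; never stabilizes
  -> state at step 30: (30-7) mod 2 = 1, same as step 8 -> [6 8 6]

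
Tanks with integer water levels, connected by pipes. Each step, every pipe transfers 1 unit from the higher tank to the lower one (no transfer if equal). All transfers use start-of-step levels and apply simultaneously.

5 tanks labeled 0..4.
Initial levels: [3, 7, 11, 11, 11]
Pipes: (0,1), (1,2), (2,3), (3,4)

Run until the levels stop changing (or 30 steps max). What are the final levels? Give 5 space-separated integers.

Step 1: flows [1->0,2->1,2=3,3=4] -> levels [4 7 10 11 11]
Step 2: flows [1->0,2->1,3->2,3=4] -> levels [5 7 10 10 11]
Step 3: flows [1->0,2->1,2=3,4->3] -> levels [6 7 9 11 10]
Step 4: flows [1->0,2->1,3->2,3->4] -> levels [7 7 9 9 11]
Step 5: flows [0=1,2->1,2=3,4->3] -> levels [7 8 8 10 10]
Step 6: flows [1->0,1=2,3->2,3=4] -> levels [8 7 9 9 10]
Step 7: flows [0->1,2->1,2=3,4->3] -> levels [7 9 8 10 9]
Step 8: flows [1->0,1->2,3->2,3->4] -> levels [8 7 10 8 10]
Step 9: flows [0->1,2->1,2->3,4->3] -> levels [7 9 8 10 9]
  -> period-2 cycle: step 9 state = step 7 state; never stabilizes
  -> state at step 30: (30-7) mod 2 = 1, same as step 8 -> [8 7 10 8 10]

Answer: 8 7 10 8 10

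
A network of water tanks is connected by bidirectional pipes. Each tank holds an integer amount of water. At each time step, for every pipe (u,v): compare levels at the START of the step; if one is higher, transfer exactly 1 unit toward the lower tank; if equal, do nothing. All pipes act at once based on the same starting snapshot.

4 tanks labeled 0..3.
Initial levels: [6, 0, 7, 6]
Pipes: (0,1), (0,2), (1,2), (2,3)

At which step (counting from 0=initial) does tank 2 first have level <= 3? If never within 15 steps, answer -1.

Step 1: flows [0->1,2->0,2->1,2->3] -> levels [6 2 4 7]
Step 2: flows [0->1,0->2,2->1,3->2] -> levels [4 4 5 6]
Step 3: flows [0=1,2->0,2->1,3->2] -> levels [5 5 4 5]
Step 4: flows [0=1,0->2,1->2,3->2] -> levels [4 4 7 4]
Step 5: flows [0=1,2->0,2->1,2->3] -> levels [5 5 4 5]
  -> period-2 cycle (repeats step 3); tank 2 never drops to <=3
Tank 2 never reaches <=3 within 15 steps

Answer: -1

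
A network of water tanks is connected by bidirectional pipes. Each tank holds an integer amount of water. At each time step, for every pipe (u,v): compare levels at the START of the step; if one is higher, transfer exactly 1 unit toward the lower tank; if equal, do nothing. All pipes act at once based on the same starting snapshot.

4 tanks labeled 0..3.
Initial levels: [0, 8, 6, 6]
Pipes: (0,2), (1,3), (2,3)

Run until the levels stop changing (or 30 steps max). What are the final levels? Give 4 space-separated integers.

Step 1: flows [2->0,1->3,2=3] -> levels [1 7 5 7]
Step 2: flows [2->0,1=3,3->2] -> levels [2 7 5 6]
Step 3: flows [2->0,1->3,3->2] -> levels [3 6 5 6]
Step 4: flows [2->0,1=3,3->2] -> levels [4 6 5 5]
Step 5: flows [2->0,1->3,2=3] -> levels [5 5 4 6]
Step 6: flows [0->2,3->1,3->2] -> levels [4 6 6 4]
Step 7: flows [2->0,1->3,2->3] -> levels [5 5 4 6]
  -> period-2 cycle: step 7 state = step 5 state; never stabilizes
  -> state at step 30: (30-5) mod 2 = 1, same as step 6 -> [4 6 6 4]

Answer: 4 6 6 4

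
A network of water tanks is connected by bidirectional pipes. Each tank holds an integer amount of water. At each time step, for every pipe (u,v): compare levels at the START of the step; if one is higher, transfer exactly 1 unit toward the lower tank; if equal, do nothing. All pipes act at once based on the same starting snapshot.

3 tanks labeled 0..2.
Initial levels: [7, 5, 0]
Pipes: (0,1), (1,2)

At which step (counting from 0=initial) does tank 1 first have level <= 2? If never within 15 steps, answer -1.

Step 1: flows [0->1,1->2] -> levels [6 5 1]
Step 2: flows [0->1,1->2] -> levels [5 5 2]
Step 3: flows [0=1,1->2] -> levels [5 4 3]
Step 4: flows [0->1,1->2] -> levels [4 4 4]
Step 5: flows [0=1,1=2] -> levels [4 4 4]
  -> stable; tank 1 stays at 4 > 2
Tank 1 never reaches <=2 within 15 steps

Answer: -1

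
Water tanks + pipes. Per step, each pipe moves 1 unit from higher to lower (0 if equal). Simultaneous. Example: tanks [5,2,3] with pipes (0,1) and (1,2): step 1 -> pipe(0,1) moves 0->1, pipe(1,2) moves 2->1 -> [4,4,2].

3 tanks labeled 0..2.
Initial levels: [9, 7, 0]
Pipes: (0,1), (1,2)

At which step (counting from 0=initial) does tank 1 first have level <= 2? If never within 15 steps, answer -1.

Step 1: flows [0->1,1->2] -> levels [8 7 1]
Step 2: flows [0->1,1->2] -> levels [7 7 2]
Step 3: flows [0=1,1->2] -> levels [7 6 3]
Step 4: flows [0->1,1->2] -> levels [6 6 4]
Step 5: flows [0=1,1->2] -> levels [6 5 5]
Step 6: flows [0->1,1=2] -> levels [5 6 5]
Step 7: flows [1->0,1->2] -> levels [6 4 6]
Step 8: flows [0->1,2->1] -> levels [5 6 5]
  -> period-2 cycle (repeats step 6); tank 1 never drops to <=2
Tank 1 never reaches <=2 within 15 steps

Answer: -1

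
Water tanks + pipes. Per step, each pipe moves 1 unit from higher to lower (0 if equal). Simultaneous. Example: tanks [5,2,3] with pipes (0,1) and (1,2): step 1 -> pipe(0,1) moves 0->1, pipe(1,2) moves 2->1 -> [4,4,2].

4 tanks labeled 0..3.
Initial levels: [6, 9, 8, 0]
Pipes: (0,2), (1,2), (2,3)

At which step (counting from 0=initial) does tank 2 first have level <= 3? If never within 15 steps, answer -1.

Step 1: flows [2->0,1->2,2->3] -> levels [7 8 7 1]
Step 2: flows [0=2,1->2,2->3] -> levels [7 7 7 2]
Step 3: flows [0=2,1=2,2->3] -> levels [7 7 6 3]
Step 4: flows [0->2,1->2,2->3] -> levels [6 6 7 4]
Step 5: flows [2->0,2->1,2->3] -> levels [7 7 4 5]
Step 6: flows [0->2,1->2,3->2] -> levels [6 6 7 4]
  -> period-2 cycle (repeats step 4); tank 2 never drops to <=3
Tank 2 never reaches <=3 within 15 steps

Answer: -1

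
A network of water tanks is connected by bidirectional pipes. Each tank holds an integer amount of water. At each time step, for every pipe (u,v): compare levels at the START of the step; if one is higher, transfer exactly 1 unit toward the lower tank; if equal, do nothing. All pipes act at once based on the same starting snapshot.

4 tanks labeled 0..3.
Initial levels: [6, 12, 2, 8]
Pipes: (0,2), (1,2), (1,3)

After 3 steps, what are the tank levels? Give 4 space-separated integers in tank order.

Answer: 5 8 6 9

Derivation:
Step 1: flows [0->2,1->2,1->3] -> levels [5 10 4 9]
Step 2: flows [0->2,1->2,1->3] -> levels [4 8 6 10]
Step 3: flows [2->0,1->2,3->1] -> levels [5 8 6 9]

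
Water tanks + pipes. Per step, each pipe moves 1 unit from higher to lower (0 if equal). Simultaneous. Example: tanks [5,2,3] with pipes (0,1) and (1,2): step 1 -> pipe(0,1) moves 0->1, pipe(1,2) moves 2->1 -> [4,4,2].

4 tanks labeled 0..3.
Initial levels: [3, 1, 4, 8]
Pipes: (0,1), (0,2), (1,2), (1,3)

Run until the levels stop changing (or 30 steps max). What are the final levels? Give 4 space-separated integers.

Answer: 4 3 4 5

Derivation:
Step 1: flows [0->1,2->0,2->1,3->1] -> levels [3 4 2 7]
Step 2: flows [1->0,0->2,1->2,3->1] -> levels [3 3 4 6]
Step 3: flows [0=1,2->0,2->1,3->1] -> levels [4 5 2 5]
Step 4: flows [1->0,0->2,1->2,1=3] -> levels [4 3 4 5]
Step 5: flows [0->1,0=2,2->1,3->1] -> levels [3 6 3 4]
Step 6: flows [1->0,0=2,1->2,1->3] -> levels [4 3 4 5]
  -> period-2 cycle: step 6 state = step 4 state; never stabilizes
  -> state at step 30: (30-4) mod 2 = 0, same as step 4 -> [4 3 4 5]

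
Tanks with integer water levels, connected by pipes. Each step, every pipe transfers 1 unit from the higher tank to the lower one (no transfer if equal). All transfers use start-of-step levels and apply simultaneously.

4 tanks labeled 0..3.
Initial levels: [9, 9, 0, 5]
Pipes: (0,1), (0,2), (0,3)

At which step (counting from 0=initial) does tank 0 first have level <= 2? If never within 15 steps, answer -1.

Answer: -1

Derivation:
Step 1: flows [0=1,0->2,0->3] -> levels [7 9 1 6]
Step 2: flows [1->0,0->2,0->3] -> levels [6 8 2 7]
Step 3: flows [1->0,0->2,3->0] -> levels [7 7 3 6]
Step 4: flows [0=1,0->2,0->3] -> levels [5 7 4 7]
Step 5: flows [1->0,0->2,3->0] -> levels [6 6 5 6]
Step 6: flows [0=1,0->2,0=3] -> levels [5 6 6 6]
Step 7: flows [1->0,2->0,3->0] -> levels [8 5 5 5]
Step 8: flows [0->1,0->2,0->3] -> levels [5 6 6 6]
  -> period-2 cycle (repeats step 6); tank 0 never drops to <=2
Tank 0 never reaches <=2 within 15 steps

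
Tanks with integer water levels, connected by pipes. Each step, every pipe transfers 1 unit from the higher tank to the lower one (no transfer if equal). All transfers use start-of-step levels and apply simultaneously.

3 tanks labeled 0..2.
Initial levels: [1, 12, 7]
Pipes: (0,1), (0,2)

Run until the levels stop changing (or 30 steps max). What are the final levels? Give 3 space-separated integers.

Step 1: flows [1->0,2->0] -> levels [3 11 6]
Step 2: flows [1->0,2->0] -> levels [5 10 5]
Step 3: flows [1->0,0=2] -> levels [6 9 5]
Step 4: flows [1->0,0->2] -> levels [6 8 6]
Step 5: flows [1->0,0=2] -> levels [7 7 6]
Step 6: flows [0=1,0->2] -> levels [6 7 7]
Step 7: flows [1->0,2->0] -> levels [8 6 6]
Step 8: flows [0->1,0->2] -> levels [6 7 7]
  -> period-2 cycle: step 8 state = step 6 state; never stabilizes
  -> state at step 30: (30-6) mod 2 = 0, same as step 6 -> [6 7 7]

Answer: 6 7 7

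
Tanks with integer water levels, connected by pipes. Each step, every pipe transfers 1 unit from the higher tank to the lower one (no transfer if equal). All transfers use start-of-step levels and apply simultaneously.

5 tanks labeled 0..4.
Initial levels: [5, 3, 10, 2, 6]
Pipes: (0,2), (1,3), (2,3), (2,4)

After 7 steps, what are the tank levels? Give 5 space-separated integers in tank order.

Step 1: flows [2->0,1->3,2->3,2->4] -> levels [6 2 7 4 7]
Step 2: flows [2->0,3->1,2->3,2=4] -> levels [7 3 5 4 7]
Step 3: flows [0->2,3->1,2->3,4->2] -> levels [6 4 6 4 6]
Step 4: flows [0=2,1=3,2->3,2=4] -> levels [6 4 5 5 6]
Step 5: flows [0->2,3->1,2=3,4->2] -> levels [5 5 7 4 5]
Step 6: flows [2->0,1->3,2->3,2->4] -> levels [6 4 4 6 6]
Step 7: flows [0->2,3->1,3->2,4->2] -> levels [5 5 7 4 5]

Answer: 5 5 7 4 5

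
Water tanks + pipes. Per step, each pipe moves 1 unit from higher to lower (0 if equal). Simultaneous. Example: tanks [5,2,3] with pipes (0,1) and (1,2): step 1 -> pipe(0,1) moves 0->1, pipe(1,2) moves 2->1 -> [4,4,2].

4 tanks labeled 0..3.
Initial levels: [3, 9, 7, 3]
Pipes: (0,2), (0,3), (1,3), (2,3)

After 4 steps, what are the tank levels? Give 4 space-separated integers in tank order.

Step 1: flows [2->0,0=3,1->3,2->3] -> levels [4 8 5 5]
Step 2: flows [2->0,3->0,1->3,2=3] -> levels [6 7 4 5]
Step 3: flows [0->2,0->3,1->3,3->2] -> levels [4 6 6 6]
Step 4: flows [2->0,3->0,1=3,2=3] -> levels [6 6 5 5]

Answer: 6 6 5 5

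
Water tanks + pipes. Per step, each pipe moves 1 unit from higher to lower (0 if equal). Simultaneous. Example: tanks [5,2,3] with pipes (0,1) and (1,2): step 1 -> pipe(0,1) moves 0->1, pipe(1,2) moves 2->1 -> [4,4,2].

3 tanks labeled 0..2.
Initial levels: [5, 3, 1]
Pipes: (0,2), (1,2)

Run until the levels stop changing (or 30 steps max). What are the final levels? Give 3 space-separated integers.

Answer: 3 3 3

Derivation:
Step 1: flows [0->2,1->2] -> levels [4 2 3]
Step 2: flows [0->2,2->1] -> levels [3 3 3]
Step 3: flows [0=2,1=2] -> levels [3 3 3]
  -> stable (no change)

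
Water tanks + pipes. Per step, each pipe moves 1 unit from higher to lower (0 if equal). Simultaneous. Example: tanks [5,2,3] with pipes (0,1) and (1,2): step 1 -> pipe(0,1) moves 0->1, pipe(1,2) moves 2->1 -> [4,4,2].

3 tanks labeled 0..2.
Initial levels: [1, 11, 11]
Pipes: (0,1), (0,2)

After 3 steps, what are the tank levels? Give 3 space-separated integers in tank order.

Answer: 7 8 8

Derivation:
Step 1: flows [1->0,2->0] -> levels [3 10 10]
Step 2: flows [1->0,2->0] -> levels [5 9 9]
Step 3: flows [1->0,2->0] -> levels [7 8 8]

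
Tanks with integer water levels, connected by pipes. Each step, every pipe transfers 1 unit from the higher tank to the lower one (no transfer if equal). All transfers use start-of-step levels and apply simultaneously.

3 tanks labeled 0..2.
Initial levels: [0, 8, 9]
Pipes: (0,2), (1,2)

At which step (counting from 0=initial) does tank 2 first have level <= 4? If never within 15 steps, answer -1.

Step 1: flows [2->0,2->1] -> levels [1 9 7]
Step 2: flows [2->0,1->2] -> levels [2 8 7]
Step 3: flows [2->0,1->2] -> levels [3 7 7]
Step 4: flows [2->0,1=2] -> levels [4 7 6]
Step 5: flows [2->0,1->2] -> levels [5 6 6]
Step 6: flows [2->0,1=2] -> levels [6 6 5]
Step 7: flows [0->2,1->2] -> levels [5 5 7]
Step 8: flows [2->0,2->1] -> levels [6 6 5]
  -> period-2 cycle (repeats step 6); tank 2 never drops to <=4
Tank 2 never reaches <=4 within 15 steps

Answer: -1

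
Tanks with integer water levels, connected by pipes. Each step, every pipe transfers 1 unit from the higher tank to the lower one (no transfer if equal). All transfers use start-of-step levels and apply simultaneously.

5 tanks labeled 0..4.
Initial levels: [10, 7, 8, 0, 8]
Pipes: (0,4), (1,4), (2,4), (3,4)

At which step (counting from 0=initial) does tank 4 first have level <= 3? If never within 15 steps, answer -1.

Answer: -1

Derivation:
Step 1: flows [0->4,4->1,2=4,4->3] -> levels [9 8 8 1 7]
Step 2: flows [0->4,1->4,2->4,4->3] -> levels [8 7 7 2 9]
Step 3: flows [4->0,4->1,4->2,4->3] -> levels [9 8 8 3 5]
Step 4: flows [0->4,1->4,2->4,4->3] -> levels [8 7 7 4 7]
Step 5: flows [0->4,1=4,2=4,4->3] -> levels [7 7 7 5 7]
Step 6: flows [0=4,1=4,2=4,4->3] -> levels [7 7 7 6 6]
Step 7: flows [0->4,1->4,2->4,3=4] -> levels [6 6 6 6 9]
Step 8: flows [4->0,4->1,4->2,4->3] -> levels [7 7 7 7 5]
Step 9: flows [0->4,1->4,2->4,3->4] -> levels [6 6 6 6 9]
  -> period-2 cycle (repeats step 7); tank 4 never drops to <=3
Tank 4 never reaches <=3 within 15 steps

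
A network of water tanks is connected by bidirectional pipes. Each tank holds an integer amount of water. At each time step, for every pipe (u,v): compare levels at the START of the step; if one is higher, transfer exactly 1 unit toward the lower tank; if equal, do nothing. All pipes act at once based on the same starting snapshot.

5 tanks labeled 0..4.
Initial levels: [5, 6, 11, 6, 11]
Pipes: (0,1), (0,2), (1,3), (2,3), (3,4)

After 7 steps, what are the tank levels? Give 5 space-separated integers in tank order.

Answer: 7 8 8 7 9

Derivation:
Step 1: flows [1->0,2->0,1=3,2->3,4->3] -> levels [7 5 9 8 10]
Step 2: flows [0->1,2->0,3->1,2->3,4->3] -> levels [7 7 7 9 9]
Step 3: flows [0=1,0=2,3->1,3->2,3=4] -> levels [7 8 8 7 9]
Step 4: flows [1->0,2->0,1->3,2->3,4->3] -> levels [9 6 6 10 8]
Step 5: flows [0->1,0->2,3->1,3->2,3->4] -> levels [7 8 8 7 9]
  -> period-2 cycle: step 5 state = step 3 state
  -> state at step 7: (7-3) mod 2 = 0, same as step 3 -> [7 8 8 7 9]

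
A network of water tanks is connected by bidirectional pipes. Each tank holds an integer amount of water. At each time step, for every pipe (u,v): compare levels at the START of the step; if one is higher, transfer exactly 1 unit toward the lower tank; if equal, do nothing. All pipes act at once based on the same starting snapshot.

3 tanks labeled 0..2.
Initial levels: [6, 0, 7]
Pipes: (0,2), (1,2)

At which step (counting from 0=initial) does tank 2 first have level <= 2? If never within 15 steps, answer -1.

Step 1: flows [2->0,2->1] -> levels [7 1 5]
Step 2: flows [0->2,2->1] -> levels [6 2 5]
Step 3: flows [0->2,2->1] -> levels [5 3 5]
Step 4: flows [0=2,2->1] -> levels [5 4 4]
Step 5: flows [0->2,1=2] -> levels [4 4 5]
Step 6: flows [2->0,2->1] -> levels [5 5 3]
Step 7: flows [0->2,1->2] -> levels [4 4 5]
  -> period-2 cycle (repeats step 5); tank 2 never drops to <=2
Tank 2 never reaches <=2 within 15 steps

Answer: -1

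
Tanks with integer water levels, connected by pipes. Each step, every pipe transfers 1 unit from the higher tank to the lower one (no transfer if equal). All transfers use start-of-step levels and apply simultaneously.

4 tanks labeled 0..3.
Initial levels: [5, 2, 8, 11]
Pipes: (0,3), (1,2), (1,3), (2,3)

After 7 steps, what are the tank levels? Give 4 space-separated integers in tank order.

Step 1: flows [3->0,2->1,3->1,3->2] -> levels [6 4 8 8]
Step 2: flows [3->0,2->1,3->1,2=3] -> levels [7 6 7 6]
Step 3: flows [0->3,2->1,1=3,2->3] -> levels [6 7 5 8]
Step 4: flows [3->0,1->2,3->1,3->2] -> levels [7 7 7 5]
Step 5: flows [0->3,1=2,1->3,2->3] -> levels [6 6 6 8]
Step 6: flows [3->0,1=2,3->1,3->2] -> levels [7 7 7 5]
  -> period-2 cycle: step 6 state = step 4 state
  -> state at step 7: (7-4) mod 2 = 1, same as step 5 -> [6 6 6 8]

Answer: 6 6 6 8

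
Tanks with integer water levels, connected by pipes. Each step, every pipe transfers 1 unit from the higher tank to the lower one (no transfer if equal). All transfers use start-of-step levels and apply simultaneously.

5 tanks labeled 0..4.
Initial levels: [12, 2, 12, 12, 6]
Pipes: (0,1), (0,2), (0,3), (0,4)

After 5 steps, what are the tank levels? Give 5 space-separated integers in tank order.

Step 1: flows [0->1,0=2,0=3,0->4] -> levels [10 3 12 12 7]
Step 2: flows [0->1,2->0,3->0,0->4] -> levels [10 4 11 11 8]
Step 3: flows [0->1,2->0,3->0,0->4] -> levels [10 5 10 10 9]
Step 4: flows [0->1,0=2,0=3,0->4] -> levels [8 6 10 10 10]
Step 5: flows [0->1,2->0,3->0,4->0] -> levels [10 7 9 9 9]

Answer: 10 7 9 9 9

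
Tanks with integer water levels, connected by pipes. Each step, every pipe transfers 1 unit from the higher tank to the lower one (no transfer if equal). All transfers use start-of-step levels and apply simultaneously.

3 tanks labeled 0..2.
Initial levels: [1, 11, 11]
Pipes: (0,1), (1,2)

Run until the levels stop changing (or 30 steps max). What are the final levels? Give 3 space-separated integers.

Answer: 7 9 7

Derivation:
Step 1: flows [1->0,1=2] -> levels [2 10 11]
Step 2: flows [1->0,2->1] -> levels [3 10 10]
Step 3: flows [1->0,1=2] -> levels [4 9 10]
Step 4: flows [1->0,2->1] -> levels [5 9 9]
Step 5: flows [1->0,1=2] -> levels [6 8 9]
Step 6: flows [1->0,2->1] -> levels [7 8 8]
Step 7: flows [1->0,1=2] -> levels [8 7 8]
Step 8: flows [0->1,2->1] -> levels [7 9 7]
Step 9: flows [1->0,1->2] -> levels [8 7 8]
  -> period-2 cycle: step 9 state = step 7 state; never stabilizes
  -> state at step 30: (30-7) mod 2 = 1, same as step 8 -> [7 9 7]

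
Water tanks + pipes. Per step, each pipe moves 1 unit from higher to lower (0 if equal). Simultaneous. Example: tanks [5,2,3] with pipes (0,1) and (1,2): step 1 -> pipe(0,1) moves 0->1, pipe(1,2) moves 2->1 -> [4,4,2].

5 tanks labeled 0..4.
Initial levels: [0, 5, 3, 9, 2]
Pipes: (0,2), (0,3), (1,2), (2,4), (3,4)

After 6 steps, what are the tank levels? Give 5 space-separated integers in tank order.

Step 1: flows [2->0,3->0,1->2,2->4,3->4] -> levels [2 4 2 7 4]
Step 2: flows [0=2,3->0,1->2,4->2,3->4] -> levels [3 3 4 5 4]
Step 3: flows [2->0,3->0,2->1,2=4,3->4] -> levels [5 4 2 3 5]
Step 4: flows [0->2,0->3,1->2,4->2,4->3] -> levels [3 3 5 5 3]
Step 5: flows [2->0,3->0,2->1,2->4,3->4] -> levels [5 4 2 3 5]
  -> period-2 cycle: step 5 state = step 3 state
  -> state at step 6: (6-3) mod 2 = 1, same as step 4 -> [3 3 5 5 3]

Answer: 3 3 5 5 3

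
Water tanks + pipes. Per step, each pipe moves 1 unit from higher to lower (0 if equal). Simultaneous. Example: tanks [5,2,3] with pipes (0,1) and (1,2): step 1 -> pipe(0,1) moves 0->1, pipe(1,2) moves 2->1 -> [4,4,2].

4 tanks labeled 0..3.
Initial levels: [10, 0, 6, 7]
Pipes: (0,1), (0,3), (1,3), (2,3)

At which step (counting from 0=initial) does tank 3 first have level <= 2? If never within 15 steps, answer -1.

Answer: -1

Derivation:
Step 1: flows [0->1,0->3,3->1,3->2] -> levels [8 2 7 6]
Step 2: flows [0->1,0->3,3->1,2->3] -> levels [6 4 6 7]
Step 3: flows [0->1,3->0,3->1,3->2] -> levels [6 6 7 4]
Step 4: flows [0=1,0->3,1->3,2->3] -> levels [5 5 6 7]
Step 5: flows [0=1,3->0,3->1,3->2] -> levels [6 6 7 4]
  -> period-2 cycle (repeats step 3); tank 3 never drops to <=2
Tank 3 never reaches <=2 within 15 steps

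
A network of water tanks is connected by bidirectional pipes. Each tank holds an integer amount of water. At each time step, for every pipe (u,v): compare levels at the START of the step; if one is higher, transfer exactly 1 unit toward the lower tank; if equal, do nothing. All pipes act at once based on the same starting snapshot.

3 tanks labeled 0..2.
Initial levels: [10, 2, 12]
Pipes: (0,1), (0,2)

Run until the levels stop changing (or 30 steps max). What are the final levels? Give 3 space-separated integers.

Answer: 8 8 8

Derivation:
Step 1: flows [0->1,2->0] -> levels [10 3 11]
Step 2: flows [0->1,2->0] -> levels [10 4 10]
Step 3: flows [0->1,0=2] -> levels [9 5 10]
Step 4: flows [0->1,2->0] -> levels [9 6 9]
Step 5: flows [0->1,0=2] -> levels [8 7 9]
Step 6: flows [0->1,2->0] -> levels [8 8 8]
Step 7: flows [0=1,0=2] -> levels [8 8 8]
  -> stable (no change)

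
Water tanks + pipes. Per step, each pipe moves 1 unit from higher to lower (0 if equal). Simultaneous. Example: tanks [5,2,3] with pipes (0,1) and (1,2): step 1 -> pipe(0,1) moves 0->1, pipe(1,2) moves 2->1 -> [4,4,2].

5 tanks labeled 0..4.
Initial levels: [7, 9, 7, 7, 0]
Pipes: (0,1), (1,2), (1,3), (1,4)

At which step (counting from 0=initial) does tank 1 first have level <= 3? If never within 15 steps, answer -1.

Answer: -1

Derivation:
Step 1: flows [1->0,1->2,1->3,1->4] -> levels [8 5 8 8 1]
Step 2: flows [0->1,2->1,3->1,1->4] -> levels [7 7 7 7 2]
Step 3: flows [0=1,1=2,1=3,1->4] -> levels [7 6 7 7 3]
Step 4: flows [0->1,2->1,3->1,1->4] -> levels [6 8 6 6 4]
Step 5: flows [1->0,1->2,1->3,1->4] -> levels [7 4 7 7 5]
Step 6: flows [0->1,2->1,3->1,4->1] -> levels [6 8 6 6 4]
  -> period-2 cycle (repeats step 4); tank 1 never drops to <=3
Tank 1 never reaches <=3 within 15 steps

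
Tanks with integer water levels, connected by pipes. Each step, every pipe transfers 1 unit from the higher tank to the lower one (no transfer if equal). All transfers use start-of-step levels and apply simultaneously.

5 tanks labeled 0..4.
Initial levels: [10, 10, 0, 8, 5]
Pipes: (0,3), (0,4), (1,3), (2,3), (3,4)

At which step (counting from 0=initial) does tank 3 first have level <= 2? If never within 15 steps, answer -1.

Answer: -1

Derivation:
Step 1: flows [0->3,0->4,1->3,3->2,3->4] -> levels [8 9 1 8 7]
Step 2: flows [0=3,0->4,1->3,3->2,3->4] -> levels [7 8 2 7 9]
Step 3: flows [0=3,4->0,1->3,3->2,4->3] -> levels [8 7 3 8 7]
Step 4: flows [0=3,0->4,3->1,3->2,3->4] -> levels [7 8 4 5 9]
Step 5: flows [0->3,4->0,1->3,3->2,4->3] -> levels [7 7 5 7 7]
Step 6: flows [0=3,0=4,1=3,3->2,3=4] -> levels [7 7 6 6 7]
Step 7: flows [0->3,0=4,1->3,2=3,4->3] -> levels [6 6 6 9 6]
Step 8: flows [3->0,0=4,3->1,3->2,3->4] -> levels [7 7 7 5 7]
Step 9: flows [0->3,0=4,1->3,2->3,4->3] -> levels [6 6 6 9 6]
  -> period-2 cycle (repeats step 7); tank 3 never drops to <=2
Tank 3 never reaches <=2 within 15 steps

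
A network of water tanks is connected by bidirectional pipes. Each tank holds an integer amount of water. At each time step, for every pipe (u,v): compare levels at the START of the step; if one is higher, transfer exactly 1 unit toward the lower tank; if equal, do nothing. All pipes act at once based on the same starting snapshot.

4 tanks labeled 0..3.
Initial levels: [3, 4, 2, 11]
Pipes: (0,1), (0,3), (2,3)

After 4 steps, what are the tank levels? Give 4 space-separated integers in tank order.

Answer: 5 5 5 5

Derivation:
Step 1: flows [1->0,3->0,3->2] -> levels [5 3 3 9]
Step 2: flows [0->1,3->0,3->2] -> levels [5 4 4 7]
Step 3: flows [0->1,3->0,3->2] -> levels [5 5 5 5]
Step 4: flows [0=1,0=3,2=3] -> levels [5 5 5 5]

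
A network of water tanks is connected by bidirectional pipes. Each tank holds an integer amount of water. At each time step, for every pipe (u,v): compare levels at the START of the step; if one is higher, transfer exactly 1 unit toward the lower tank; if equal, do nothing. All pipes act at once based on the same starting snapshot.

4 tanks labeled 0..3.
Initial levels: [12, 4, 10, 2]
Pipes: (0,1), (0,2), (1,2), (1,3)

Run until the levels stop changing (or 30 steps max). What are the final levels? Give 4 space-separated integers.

Step 1: flows [0->1,0->2,2->1,1->3] -> levels [10 5 10 3]
Step 2: flows [0->1,0=2,2->1,1->3] -> levels [9 6 9 4]
Step 3: flows [0->1,0=2,2->1,1->3] -> levels [8 7 8 5]
Step 4: flows [0->1,0=2,2->1,1->3] -> levels [7 8 7 6]
Step 5: flows [1->0,0=2,1->2,1->3] -> levels [8 5 8 7]
Step 6: flows [0->1,0=2,2->1,3->1] -> levels [7 8 7 6]
  -> period-2 cycle: step 6 state = step 4 state; never stabilizes
  -> state at step 30: (30-4) mod 2 = 0, same as step 4 -> [7 8 7 6]

Answer: 7 8 7 6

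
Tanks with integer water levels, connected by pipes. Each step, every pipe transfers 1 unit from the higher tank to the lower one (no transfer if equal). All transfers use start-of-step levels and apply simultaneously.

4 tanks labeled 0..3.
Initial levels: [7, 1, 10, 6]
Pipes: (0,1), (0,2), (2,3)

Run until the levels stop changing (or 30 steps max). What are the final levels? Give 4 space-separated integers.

Answer: 5 6 7 6

Derivation:
Step 1: flows [0->1,2->0,2->3] -> levels [7 2 8 7]
Step 2: flows [0->1,2->0,2->3] -> levels [7 3 6 8]
Step 3: flows [0->1,0->2,3->2] -> levels [5 4 8 7]
Step 4: flows [0->1,2->0,2->3] -> levels [5 5 6 8]
Step 5: flows [0=1,2->0,3->2] -> levels [6 5 6 7]
Step 6: flows [0->1,0=2,3->2] -> levels [5 6 7 6]
Step 7: flows [1->0,2->0,2->3] -> levels [7 5 5 7]
Step 8: flows [0->1,0->2,3->2] -> levels [5 6 7 6]
  -> period-2 cycle: step 8 state = step 6 state; never stabilizes
  -> state at step 30: (30-6) mod 2 = 0, same as step 6 -> [5 6 7 6]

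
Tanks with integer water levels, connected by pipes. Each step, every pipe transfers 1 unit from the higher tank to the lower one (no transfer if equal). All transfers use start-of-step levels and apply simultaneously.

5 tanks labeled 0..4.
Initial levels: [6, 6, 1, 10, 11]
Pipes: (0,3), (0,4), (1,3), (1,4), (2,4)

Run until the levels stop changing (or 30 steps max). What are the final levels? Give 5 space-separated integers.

Step 1: flows [3->0,4->0,3->1,4->1,4->2] -> levels [8 8 2 8 8]
Step 2: flows [0=3,0=4,1=3,1=4,4->2] -> levels [8 8 3 8 7]
Step 3: flows [0=3,0->4,1=3,1->4,4->2] -> levels [7 7 4 8 8]
Step 4: flows [3->0,4->0,3->1,4->1,4->2] -> levels [9 9 5 6 5]
Step 5: flows [0->3,0->4,1->3,1->4,2=4] -> levels [7 7 5 8 7]
Step 6: flows [3->0,0=4,3->1,1=4,4->2] -> levels [8 8 6 6 6]
Step 7: flows [0->3,0->4,1->3,1->4,2=4] -> levels [6 6 6 8 8]
Step 8: flows [3->0,4->0,3->1,4->1,4->2] -> levels [8 8 7 6 5]
Step 9: flows [0->3,0->4,1->3,1->4,2->4] -> levels [6 6 6 8 8]
  -> period-2 cycle: step 9 state = step 7 state; never stabilizes
  -> state at step 30: (30-7) mod 2 = 1, same as step 8 -> [8 8 7 6 5]

Answer: 8 8 7 6 5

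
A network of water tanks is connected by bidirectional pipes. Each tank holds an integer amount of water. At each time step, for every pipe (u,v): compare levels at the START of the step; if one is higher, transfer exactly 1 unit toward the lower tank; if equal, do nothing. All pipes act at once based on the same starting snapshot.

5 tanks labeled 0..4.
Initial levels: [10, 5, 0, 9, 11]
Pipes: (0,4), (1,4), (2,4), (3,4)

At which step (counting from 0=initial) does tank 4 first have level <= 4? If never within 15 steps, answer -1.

Answer: -1

Derivation:
Step 1: flows [4->0,4->1,4->2,4->3] -> levels [11 6 1 10 7]
Step 2: flows [0->4,4->1,4->2,3->4] -> levels [10 7 2 9 7]
Step 3: flows [0->4,1=4,4->2,3->4] -> levels [9 7 3 8 8]
Step 4: flows [0->4,4->1,4->2,3=4] -> levels [8 8 4 8 7]
Step 5: flows [0->4,1->4,4->2,3->4] -> levels [7 7 5 7 9]
Step 6: flows [4->0,4->1,4->2,4->3] -> levels [8 8 6 8 5]
Step 7: flows [0->4,1->4,2->4,3->4] -> levels [7 7 5 7 9]
  -> period-2 cycle (repeats step 5); tank 4 never drops to <=4
Tank 4 never reaches <=4 within 15 steps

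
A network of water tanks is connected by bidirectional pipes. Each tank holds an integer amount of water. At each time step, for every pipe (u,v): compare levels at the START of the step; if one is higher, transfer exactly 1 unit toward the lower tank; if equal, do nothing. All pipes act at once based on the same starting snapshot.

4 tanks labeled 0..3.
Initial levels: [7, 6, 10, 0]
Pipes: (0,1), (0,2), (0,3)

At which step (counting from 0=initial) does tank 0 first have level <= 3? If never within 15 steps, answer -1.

Step 1: flows [0->1,2->0,0->3] -> levels [6 7 9 1]
Step 2: flows [1->0,2->0,0->3] -> levels [7 6 8 2]
Step 3: flows [0->1,2->0,0->3] -> levels [6 7 7 3]
Step 4: flows [1->0,2->0,0->3] -> levels [7 6 6 4]
Step 5: flows [0->1,0->2,0->3] -> levels [4 7 7 5]
Step 6: flows [1->0,2->0,3->0] -> levels [7 6 6 4]
  -> period-2 cycle (repeats step 4); tank 0 never drops to <=3
Tank 0 never reaches <=3 within 15 steps

Answer: -1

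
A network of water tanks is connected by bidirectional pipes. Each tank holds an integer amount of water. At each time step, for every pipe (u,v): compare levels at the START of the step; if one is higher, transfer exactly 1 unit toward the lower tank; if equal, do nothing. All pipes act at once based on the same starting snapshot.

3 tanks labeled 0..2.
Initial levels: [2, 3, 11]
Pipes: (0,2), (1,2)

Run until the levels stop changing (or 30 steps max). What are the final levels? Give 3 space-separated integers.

Step 1: flows [2->0,2->1] -> levels [3 4 9]
Step 2: flows [2->0,2->1] -> levels [4 5 7]
Step 3: flows [2->0,2->1] -> levels [5 6 5]
Step 4: flows [0=2,1->2] -> levels [5 5 6]
Step 5: flows [2->0,2->1] -> levels [6 6 4]
Step 6: flows [0->2,1->2] -> levels [5 5 6]
  -> period-2 cycle: step 6 state = step 4 state; never stabilizes
  -> state at step 30: (30-4) mod 2 = 0, same as step 4 -> [5 5 6]

Answer: 5 5 6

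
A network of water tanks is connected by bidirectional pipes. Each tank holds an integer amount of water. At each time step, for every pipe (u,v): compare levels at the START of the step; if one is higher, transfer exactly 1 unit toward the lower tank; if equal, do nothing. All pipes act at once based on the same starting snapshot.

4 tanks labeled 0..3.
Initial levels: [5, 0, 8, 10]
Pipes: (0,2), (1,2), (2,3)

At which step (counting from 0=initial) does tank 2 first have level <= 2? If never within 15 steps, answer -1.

Answer: -1

Derivation:
Step 1: flows [2->0,2->1,3->2] -> levels [6 1 7 9]
Step 2: flows [2->0,2->1,3->2] -> levels [7 2 6 8]
Step 3: flows [0->2,2->1,3->2] -> levels [6 3 7 7]
Step 4: flows [2->0,2->1,2=3] -> levels [7 4 5 7]
Step 5: flows [0->2,2->1,3->2] -> levels [6 5 6 6]
Step 6: flows [0=2,2->1,2=3] -> levels [6 6 5 6]
Step 7: flows [0->2,1->2,3->2] -> levels [5 5 8 5]
Step 8: flows [2->0,2->1,2->3] -> levels [6 6 5 6]
  -> period-2 cycle (repeats step 6); tank 2 never drops to <=2
Tank 2 never reaches <=2 within 15 steps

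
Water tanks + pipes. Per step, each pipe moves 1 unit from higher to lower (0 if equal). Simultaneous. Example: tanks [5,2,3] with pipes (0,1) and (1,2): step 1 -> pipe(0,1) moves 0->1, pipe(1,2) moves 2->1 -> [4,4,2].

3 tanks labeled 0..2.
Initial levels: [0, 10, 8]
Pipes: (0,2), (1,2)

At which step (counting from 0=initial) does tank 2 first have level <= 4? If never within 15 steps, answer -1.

Step 1: flows [2->0,1->2] -> levels [1 9 8]
Step 2: flows [2->0,1->2] -> levels [2 8 8]
Step 3: flows [2->0,1=2] -> levels [3 8 7]
Step 4: flows [2->0,1->2] -> levels [4 7 7]
Step 5: flows [2->0,1=2] -> levels [5 7 6]
Step 6: flows [2->0,1->2] -> levels [6 6 6]
Step 7: flows [0=2,1=2] -> levels [6 6 6]
  -> stable; tank 2 stays at 6 > 4
Tank 2 never reaches <=4 within 15 steps

Answer: -1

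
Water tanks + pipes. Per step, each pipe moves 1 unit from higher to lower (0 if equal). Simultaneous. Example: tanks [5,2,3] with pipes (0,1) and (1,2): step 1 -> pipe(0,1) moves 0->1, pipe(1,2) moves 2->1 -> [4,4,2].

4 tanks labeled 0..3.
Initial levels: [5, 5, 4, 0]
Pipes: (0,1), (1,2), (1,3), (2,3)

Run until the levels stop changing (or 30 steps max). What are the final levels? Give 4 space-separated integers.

Step 1: flows [0=1,1->2,1->3,2->3] -> levels [5 3 4 2]
Step 2: flows [0->1,2->1,1->3,2->3] -> levels [4 4 2 4]
Step 3: flows [0=1,1->2,1=3,3->2] -> levels [4 3 4 3]
Step 4: flows [0->1,2->1,1=3,2->3] -> levels [3 5 2 4]
Step 5: flows [1->0,1->2,1->3,3->2] -> levels [4 2 4 4]
Step 6: flows [0->1,2->1,3->1,2=3] -> levels [3 5 3 3]
Step 7: flows [1->0,1->2,1->3,2=3] -> levels [4 2 4 4]
  -> period-2 cycle: step 7 state = step 5 state; never stabilizes
  -> state at step 30: (30-5) mod 2 = 1, same as step 6 -> [3 5 3 3]

Answer: 3 5 3 3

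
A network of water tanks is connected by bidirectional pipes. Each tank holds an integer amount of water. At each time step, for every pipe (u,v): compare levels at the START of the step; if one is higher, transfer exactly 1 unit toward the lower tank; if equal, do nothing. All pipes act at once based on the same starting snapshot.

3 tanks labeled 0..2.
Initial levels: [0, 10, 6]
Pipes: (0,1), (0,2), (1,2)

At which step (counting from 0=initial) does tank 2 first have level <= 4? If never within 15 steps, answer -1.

Step 1: flows [1->0,2->0,1->2] -> levels [2 8 6]
Step 2: flows [1->0,2->0,1->2] -> levels [4 6 6]
Step 3: flows [1->0,2->0,1=2] -> levels [6 5 5]
Step 4: flows [0->1,0->2,1=2] -> levels [4 6 6]
  -> period-2 cycle (repeats step 2); tank 2 never drops to <=4
Tank 2 never reaches <=4 within 15 steps

Answer: -1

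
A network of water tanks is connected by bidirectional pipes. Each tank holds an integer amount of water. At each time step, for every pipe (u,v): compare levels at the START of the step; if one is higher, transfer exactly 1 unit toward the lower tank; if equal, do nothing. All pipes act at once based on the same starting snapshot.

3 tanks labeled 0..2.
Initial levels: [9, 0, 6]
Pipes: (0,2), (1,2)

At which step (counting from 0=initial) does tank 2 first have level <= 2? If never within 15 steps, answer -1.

Answer: -1

Derivation:
Step 1: flows [0->2,2->1] -> levels [8 1 6]
Step 2: flows [0->2,2->1] -> levels [7 2 6]
Step 3: flows [0->2,2->1] -> levels [6 3 6]
Step 4: flows [0=2,2->1] -> levels [6 4 5]
Step 5: flows [0->2,2->1] -> levels [5 5 5]
Step 6: flows [0=2,1=2] -> levels [5 5 5]
  -> stable; tank 2 stays at 5 > 2
Tank 2 never reaches <=2 within 15 steps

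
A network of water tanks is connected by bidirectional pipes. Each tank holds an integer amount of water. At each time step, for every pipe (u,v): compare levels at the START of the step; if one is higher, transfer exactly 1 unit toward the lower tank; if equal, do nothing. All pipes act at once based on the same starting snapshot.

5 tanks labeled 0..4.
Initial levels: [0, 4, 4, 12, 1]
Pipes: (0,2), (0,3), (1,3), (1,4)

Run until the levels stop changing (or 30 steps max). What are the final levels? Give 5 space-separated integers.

Step 1: flows [2->0,3->0,3->1,1->4] -> levels [2 4 3 10 2]
Step 2: flows [2->0,3->0,3->1,1->4] -> levels [4 4 2 8 3]
Step 3: flows [0->2,3->0,3->1,1->4] -> levels [4 4 3 6 4]
Step 4: flows [0->2,3->0,3->1,1=4] -> levels [4 5 4 4 4]
Step 5: flows [0=2,0=3,1->3,1->4] -> levels [4 3 4 5 5]
Step 6: flows [0=2,3->0,3->1,4->1] -> levels [5 5 4 3 4]
Step 7: flows [0->2,0->3,1->3,1->4] -> levels [3 3 5 5 5]
Step 8: flows [2->0,3->0,3->1,4->1] -> levels [5 5 4 3 4]
  -> period-2 cycle: step 8 state = step 6 state; never stabilizes
  -> state at step 30: (30-6) mod 2 = 0, same as step 6 -> [5 5 4 3 4]

Answer: 5 5 4 3 4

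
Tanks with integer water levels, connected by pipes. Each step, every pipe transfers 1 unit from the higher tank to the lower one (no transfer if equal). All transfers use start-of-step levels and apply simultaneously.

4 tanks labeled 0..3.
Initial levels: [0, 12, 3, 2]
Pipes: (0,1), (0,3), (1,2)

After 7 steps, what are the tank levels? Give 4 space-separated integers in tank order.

Step 1: flows [1->0,3->0,1->2] -> levels [2 10 4 1]
Step 2: flows [1->0,0->3,1->2] -> levels [2 8 5 2]
Step 3: flows [1->0,0=3,1->2] -> levels [3 6 6 2]
Step 4: flows [1->0,0->3,1=2] -> levels [3 5 6 3]
Step 5: flows [1->0,0=3,2->1] -> levels [4 5 5 3]
Step 6: flows [1->0,0->3,1=2] -> levels [4 4 5 4]
Step 7: flows [0=1,0=3,2->1] -> levels [4 5 4 4]

Answer: 4 5 4 4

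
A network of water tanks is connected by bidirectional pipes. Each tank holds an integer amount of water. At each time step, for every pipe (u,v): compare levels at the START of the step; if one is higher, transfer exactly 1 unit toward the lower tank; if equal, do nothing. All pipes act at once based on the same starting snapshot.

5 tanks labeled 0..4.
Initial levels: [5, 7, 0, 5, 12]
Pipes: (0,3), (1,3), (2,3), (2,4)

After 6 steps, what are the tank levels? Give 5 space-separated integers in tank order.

Answer: 4 4 6 7 8

Derivation:
Step 1: flows [0=3,1->3,3->2,4->2] -> levels [5 6 2 5 11]
Step 2: flows [0=3,1->3,3->2,4->2] -> levels [5 5 4 5 10]
Step 3: flows [0=3,1=3,3->2,4->2] -> levels [5 5 6 4 9]
Step 4: flows [0->3,1->3,2->3,4->2] -> levels [4 4 6 7 8]
Step 5: flows [3->0,3->1,3->2,4->2] -> levels [5 5 8 4 7]
Step 6: flows [0->3,1->3,2->3,2->4] -> levels [4 4 6 7 8]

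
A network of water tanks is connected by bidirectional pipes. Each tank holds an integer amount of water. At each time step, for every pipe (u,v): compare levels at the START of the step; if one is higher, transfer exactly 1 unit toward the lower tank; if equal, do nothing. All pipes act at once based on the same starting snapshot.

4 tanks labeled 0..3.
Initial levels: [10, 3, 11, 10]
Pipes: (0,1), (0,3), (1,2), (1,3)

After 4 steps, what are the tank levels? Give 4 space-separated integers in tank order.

Step 1: flows [0->1,0=3,2->1,3->1] -> levels [9 6 10 9]
Step 2: flows [0->1,0=3,2->1,3->1] -> levels [8 9 9 8]
Step 3: flows [1->0,0=3,1=2,1->3] -> levels [9 7 9 9]
Step 4: flows [0->1,0=3,2->1,3->1] -> levels [8 10 8 8]

Answer: 8 10 8 8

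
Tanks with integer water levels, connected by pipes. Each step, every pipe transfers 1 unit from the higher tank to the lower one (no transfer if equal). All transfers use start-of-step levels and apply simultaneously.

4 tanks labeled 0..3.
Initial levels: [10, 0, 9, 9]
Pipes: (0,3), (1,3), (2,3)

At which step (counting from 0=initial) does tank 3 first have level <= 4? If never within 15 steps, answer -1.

Step 1: flows [0->3,3->1,2=3] -> levels [9 1 9 9]
Step 2: flows [0=3,3->1,2=3] -> levels [9 2 9 8]
Step 3: flows [0->3,3->1,2->3] -> levels [8 3 8 9]
Step 4: flows [3->0,3->1,3->2] -> levels [9 4 9 6]
Step 5: flows [0->3,3->1,2->3] -> levels [8 5 8 7]
Step 6: flows [0->3,3->1,2->3] -> levels [7 6 7 8]
Step 7: flows [3->0,3->1,3->2] -> levels [8 7 8 5]
Step 8: flows [0->3,1->3,2->3] -> levels [7 6 7 8]
  -> period-2 cycle (repeats step 6); tank 3 never drops to <=4
Tank 3 never reaches <=4 within 15 steps

Answer: -1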